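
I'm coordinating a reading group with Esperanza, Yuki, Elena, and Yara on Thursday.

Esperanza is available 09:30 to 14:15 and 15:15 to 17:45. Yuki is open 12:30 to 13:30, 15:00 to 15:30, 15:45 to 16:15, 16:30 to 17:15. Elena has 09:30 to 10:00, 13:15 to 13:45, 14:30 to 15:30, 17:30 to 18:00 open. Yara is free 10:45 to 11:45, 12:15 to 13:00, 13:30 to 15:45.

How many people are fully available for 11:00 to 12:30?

Esperanza can make the full 11:00-12:30 slot — that's 1.

1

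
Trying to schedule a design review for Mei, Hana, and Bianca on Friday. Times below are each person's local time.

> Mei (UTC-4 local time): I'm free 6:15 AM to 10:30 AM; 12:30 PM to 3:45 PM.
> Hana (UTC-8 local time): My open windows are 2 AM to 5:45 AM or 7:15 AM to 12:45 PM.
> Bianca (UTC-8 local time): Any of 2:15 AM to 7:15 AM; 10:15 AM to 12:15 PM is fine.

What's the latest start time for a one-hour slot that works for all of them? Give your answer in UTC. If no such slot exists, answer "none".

Mei in UTC: 10:15-14:30, 16:30-19:45 (add 4h to convert from UTC-4).
Hana in UTC: 10:00-13:45, 15:15-20:45 (add 8h to convert from UTC-8).
Bianca in UTC: 10:15-15:15, 18:15-20:15 (add 8h to convert from UTC-8).
Mei ∩ Hana: 10:15-13:45, 16:30-19:45.
Mei ∩ Hana ∩ Bianca: 10:15-13:45, 18:15-19:45.
The last common window of at least 60 minutes is 18:15-19:45; a 60-minute meeting can start as late as 18:45 and still end by 19:45.

18:45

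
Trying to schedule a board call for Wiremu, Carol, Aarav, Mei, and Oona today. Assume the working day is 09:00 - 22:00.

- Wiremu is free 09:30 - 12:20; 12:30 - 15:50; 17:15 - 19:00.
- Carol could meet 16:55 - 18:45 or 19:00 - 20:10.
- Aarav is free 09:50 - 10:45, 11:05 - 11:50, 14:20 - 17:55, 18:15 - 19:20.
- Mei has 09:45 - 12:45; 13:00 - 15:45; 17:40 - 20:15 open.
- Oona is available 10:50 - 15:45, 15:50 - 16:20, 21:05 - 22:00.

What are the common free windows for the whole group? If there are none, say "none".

Wiremu ∩ Carol: 17:15-18:45.
Wiremu ∩ Carol ∩ Aarav: 17:15-17:55, 18:15-18:45.
Wiremu ∩ Carol ∩ Aarav ∩ Mei: 17:40-17:55, 18:15-18:45.
Wiremu ∩ Carol ∩ Aarav ∩ Mei ∩ Oona: ∅.
There is no time when everyone is free.

none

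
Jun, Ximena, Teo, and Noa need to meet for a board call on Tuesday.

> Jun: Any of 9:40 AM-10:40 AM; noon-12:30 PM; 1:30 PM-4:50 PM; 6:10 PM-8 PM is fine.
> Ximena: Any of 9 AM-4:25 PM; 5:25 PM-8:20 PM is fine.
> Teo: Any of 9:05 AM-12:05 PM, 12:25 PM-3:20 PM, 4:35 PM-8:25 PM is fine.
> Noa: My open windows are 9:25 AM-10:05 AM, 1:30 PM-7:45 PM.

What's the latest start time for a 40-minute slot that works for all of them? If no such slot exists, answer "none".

19:05

Jun ∩ Ximena: 09:40-10:40, 12:00-12:30, 13:30-16:25, 18:10-20:00.
Jun ∩ Ximena ∩ Teo: 09:40-10:40, 12:00-12:05, 12:25-12:30, 13:30-15:20, 18:10-20:00.
Jun ∩ Ximena ∩ Teo ∩ Noa: 09:40-10:05, 13:30-15:20, 18:10-19:45.
The last common window of at least 40 minutes is 18:10-19:45; a 40-minute meeting can start as late as 19:05 and still end by 19:45.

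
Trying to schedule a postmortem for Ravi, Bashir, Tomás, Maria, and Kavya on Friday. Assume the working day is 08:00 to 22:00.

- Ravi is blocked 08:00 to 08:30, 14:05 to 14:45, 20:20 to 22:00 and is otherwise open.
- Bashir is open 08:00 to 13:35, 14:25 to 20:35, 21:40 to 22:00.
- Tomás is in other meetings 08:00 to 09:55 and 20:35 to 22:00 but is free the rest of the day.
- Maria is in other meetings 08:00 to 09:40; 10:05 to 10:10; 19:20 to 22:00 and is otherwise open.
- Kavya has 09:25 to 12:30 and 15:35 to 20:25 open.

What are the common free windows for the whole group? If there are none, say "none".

Ravi free: 08:30-14:05, 14:45-20:20 (invert busy blocks within the working day).
Bashir free: 08:00-13:35, 14:25-20:35, 21:40-22:00.
Tomás free: 09:55-20:35 (invert busy blocks within the working day).
Maria free: 09:40-10:05, 10:10-19:20 (invert busy blocks within the working day).
Kavya free: 09:25-12:30, 15:35-20:25.
Ravi ∩ Bashir: 08:30-13:35, 14:45-20:20.
Ravi ∩ Bashir ∩ Tomás: 09:55-13:35, 14:45-20:20.
Ravi ∩ Bashir ∩ Tomás ∩ Maria: 09:55-10:05, 10:10-13:35, 14:45-19:20.
Ravi ∩ Bashir ∩ Tomás ∩ Maria ∩ Kavya: 09:55-10:05, 10:10-12:30, 15:35-19:20.

09:55-10:05, 10:10-12:30, 15:35-19:20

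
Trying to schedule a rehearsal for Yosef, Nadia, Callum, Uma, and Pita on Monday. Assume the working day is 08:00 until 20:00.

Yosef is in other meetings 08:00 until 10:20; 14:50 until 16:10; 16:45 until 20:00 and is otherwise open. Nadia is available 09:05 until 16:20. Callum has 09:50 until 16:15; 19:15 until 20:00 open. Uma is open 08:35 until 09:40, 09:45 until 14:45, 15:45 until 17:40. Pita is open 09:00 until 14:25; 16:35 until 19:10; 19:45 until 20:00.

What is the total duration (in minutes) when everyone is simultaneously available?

245

Yosef free: 10:20-14:50, 16:10-16:45 (invert busy blocks within the working day).
Nadia free: 09:05-16:20.
Callum free: 09:50-16:15, 19:15-20:00.
Uma free: 08:35-09:40, 09:45-14:45, 15:45-17:40.
Pita free: 09:00-14:25, 16:35-19:10, 19:45-20:00.
Yosef ∩ Nadia: 10:20-14:50, 16:10-16:20.
Yosef ∩ Nadia ∩ Callum: 10:20-14:50, 16:10-16:15.
Yosef ∩ Nadia ∩ Callum ∩ Uma: 10:20-14:45, 16:10-16:15.
Yosef ∩ Nadia ∩ Callum ∩ Uma ∩ Pita: 10:20-14:25.
That's a single block of 245 minutes.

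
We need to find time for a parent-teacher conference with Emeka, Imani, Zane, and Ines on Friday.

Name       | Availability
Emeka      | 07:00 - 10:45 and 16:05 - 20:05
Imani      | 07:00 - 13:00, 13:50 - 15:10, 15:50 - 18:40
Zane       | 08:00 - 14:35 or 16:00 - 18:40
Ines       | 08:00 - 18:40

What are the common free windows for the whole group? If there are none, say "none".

Emeka ∩ Imani: 07:00-10:45, 16:05-18:40.
Emeka ∩ Imani ∩ Zane: 08:00-10:45, 16:05-18:40.
Emeka ∩ Imani ∩ Zane ∩ Ines: 08:00-10:45, 16:05-18:40.
So the common availability across everyone is 08:00-10:45, 16:05-18:40.

08:00-10:45, 16:05-18:40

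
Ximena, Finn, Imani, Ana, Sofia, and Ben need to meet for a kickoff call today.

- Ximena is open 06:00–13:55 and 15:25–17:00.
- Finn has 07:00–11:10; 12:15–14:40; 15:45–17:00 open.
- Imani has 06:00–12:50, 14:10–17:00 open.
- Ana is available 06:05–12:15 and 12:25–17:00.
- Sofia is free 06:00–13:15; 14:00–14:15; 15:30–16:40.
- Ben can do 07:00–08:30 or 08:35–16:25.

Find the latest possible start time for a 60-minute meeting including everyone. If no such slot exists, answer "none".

Ximena ∩ Finn: 07:00-11:10, 12:15-13:55, 15:45-17:00.
Ximena ∩ Finn ∩ Imani: 07:00-11:10, 12:15-12:50, 15:45-17:00.
Ximena ∩ Finn ∩ Imani ∩ Ana: 07:00-11:10, 12:25-12:50, 15:45-17:00.
Ximena ∩ Finn ∩ Imani ∩ Ana ∩ Sofia: 07:00-11:10, 12:25-12:50, 15:45-16:40.
Ximena ∩ Finn ∩ Imani ∩ Ana ∩ Sofia ∩ Ben: 07:00-08:30, 08:35-11:10, 12:25-12:50, 15:45-16:25.
The last common window of at least 60 minutes is 08:35-11:10; a 60-minute meeting can start as late as 10:10 and still end by 11:10.

10:10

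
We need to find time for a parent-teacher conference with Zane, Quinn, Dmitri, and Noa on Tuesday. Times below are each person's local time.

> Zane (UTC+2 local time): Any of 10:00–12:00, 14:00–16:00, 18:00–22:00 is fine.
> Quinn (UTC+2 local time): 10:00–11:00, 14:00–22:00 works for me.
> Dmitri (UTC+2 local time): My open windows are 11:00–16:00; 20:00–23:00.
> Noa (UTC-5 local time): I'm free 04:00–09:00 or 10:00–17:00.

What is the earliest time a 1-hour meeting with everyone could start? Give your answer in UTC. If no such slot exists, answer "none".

Zane in UTC: 08:00-10:00, 12:00-14:00, 16:00-20:00 (subtract 2h to convert from UTC+2).
Quinn in UTC: 08:00-09:00, 12:00-20:00 (subtract 2h to convert from UTC+2).
Dmitri in UTC: 09:00-14:00, 18:00-21:00 (subtract 2h to convert from UTC+2).
Noa in UTC: 09:00-14:00, 15:00-22:00 (add 5h to convert from UTC-5).
Zane ∩ Quinn: 08:00-09:00, 12:00-14:00, 16:00-20:00.
Zane ∩ Quinn ∩ Dmitri: 12:00-14:00, 18:00-20:00.
Zane ∩ Quinn ∩ Dmitri ∩ Noa: 12:00-14:00, 18:00-20:00.
So the common availability across everyone is 12:00-14:00, 18:00-20:00.
The first common window of at least 60 minutes is 12:00-14:00, so the earliest start is 12:00.

12:00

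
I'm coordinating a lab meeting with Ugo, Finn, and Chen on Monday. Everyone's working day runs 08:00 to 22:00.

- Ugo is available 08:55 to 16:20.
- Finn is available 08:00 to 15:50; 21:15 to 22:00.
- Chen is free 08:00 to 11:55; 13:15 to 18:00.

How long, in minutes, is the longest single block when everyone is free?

Ugo ∩ Finn: 08:55-15:50.
Ugo ∩ Finn ∩ Chen: 08:55-11:55, 13:15-15:50.
The longest is 08:55-11:55 at 180 minutes.

180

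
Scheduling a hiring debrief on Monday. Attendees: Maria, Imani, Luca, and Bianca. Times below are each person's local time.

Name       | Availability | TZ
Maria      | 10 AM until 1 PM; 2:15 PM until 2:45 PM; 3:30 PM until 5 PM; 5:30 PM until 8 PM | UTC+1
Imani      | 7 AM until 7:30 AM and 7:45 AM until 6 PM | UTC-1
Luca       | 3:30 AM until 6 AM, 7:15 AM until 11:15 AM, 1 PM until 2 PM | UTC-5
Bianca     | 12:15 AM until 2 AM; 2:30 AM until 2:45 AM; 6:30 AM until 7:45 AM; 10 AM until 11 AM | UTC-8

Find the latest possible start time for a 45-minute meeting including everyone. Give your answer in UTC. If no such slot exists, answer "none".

18:15

Maria in UTC: 09:00-12:00, 13:15-13:45, 14:30-16:00, 16:30-19:00 (subtract 1h to convert from UTC+1).
Imani in UTC: 08:00-08:30, 08:45-19:00 (add 1h to convert from UTC-1).
Luca in UTC: 08:30-11:00, 12:15-16:15, 18:00-19:00 (add 5h to convert from UTC-5).
Bianca in UTC: 08:15-10:00, 10:30-10:45, 14:30-15:45, 18:00-19:00 (add 8h to convert from UTC-8).
Maria ∩ Imani: 09:00-12:00, 13:15-13:45, 14:30-16:00, 16:30-19:00.
Maria ∩ Imani ∩ Luca: 09:00-11:00, 13:15-13:45, 14:30-16:00, 18:00-19:00.
Maria ∩ Imani ∩ Luca ∩ Bianca: 09:00-10:00, 10:30-10:45, 14:30-15:45, 18:00-19:00.
Those are the intersection windows.
The last common window of at least 45 minutes is 18:00-19:00; a 45-minute meeting can start as late as 18:15 and still end by 19:00.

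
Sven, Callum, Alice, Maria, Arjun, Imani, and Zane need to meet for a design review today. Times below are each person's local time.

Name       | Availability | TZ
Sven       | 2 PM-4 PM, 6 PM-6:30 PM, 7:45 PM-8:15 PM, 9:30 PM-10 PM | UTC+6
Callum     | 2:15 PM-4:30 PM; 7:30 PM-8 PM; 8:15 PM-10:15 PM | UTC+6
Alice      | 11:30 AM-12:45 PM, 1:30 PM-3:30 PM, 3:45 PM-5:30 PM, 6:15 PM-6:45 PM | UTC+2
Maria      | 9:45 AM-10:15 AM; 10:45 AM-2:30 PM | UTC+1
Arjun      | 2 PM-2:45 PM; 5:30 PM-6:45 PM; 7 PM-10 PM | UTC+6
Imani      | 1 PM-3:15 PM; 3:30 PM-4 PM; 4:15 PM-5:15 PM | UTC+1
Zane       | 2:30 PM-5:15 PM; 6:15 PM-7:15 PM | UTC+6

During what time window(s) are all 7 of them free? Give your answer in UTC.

none

Sven in UTC: 08:00-10:00, 12:00-12:30, 13:45-14:15, 15:30-16:00 (subtract 6h to convert from UTC+6).
Callum in UTC: 08:15-10:30, 13:30-14:00, 14:15-16:15 (subtract 6h to convert from UTC+6).
Alice in UTC: 09:30-10:45, 11:30-13:30, 13:45-15:30, 16:15-16:45 (subtract 2h to convert from UTC+2).
Maria in UTC: 08:45-09:15, 09:45-13:30 (subtract 1h to convert from UTC+1).
Arjun in UTC: 08:00-08:45, 11:30-12:45, 13:00-16:00 (subtract 6h to convert from UTC+6).
Imani in UTC: 12:00-14:15, 14:30-15:00, 15:15-16:15 (subtract 1h to convert from UTC+1).
Zane in UTC: 08:30-11:15, 12:15-13:15 (subtract 6h to convert from UTC+6).
Sven ∩ Callum: 08:15-10:00, 13:45-14:00, 15:30-16:00.
Sven ∩ Callum ∩ Alice: 09:30-10:00, 13:45-14:00.
Sven ∩ Callum ∩ Alice ∩ Maria: 09:45-10:00.
Sven ∩ Callum ∩ Alice ∩ Maria ∩ Arjun: ∅.
Sven ∩ Callum ∩ Alice ∩ Maria ∩ Arjun ∩ Imani: ∅.
Sven ∩ Callum ∩ Alice ∩ Maria ∩ Arjun ∩ Imani ∩ Zane: ∅.
There is no time when everyone is free.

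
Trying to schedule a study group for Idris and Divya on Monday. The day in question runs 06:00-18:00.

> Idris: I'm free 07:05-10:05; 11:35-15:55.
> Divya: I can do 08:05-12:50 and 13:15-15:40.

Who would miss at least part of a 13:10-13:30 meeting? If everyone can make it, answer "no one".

Divya

Idris: free for 13:10-13:30. Divya: not fully free for 13:10-13:30.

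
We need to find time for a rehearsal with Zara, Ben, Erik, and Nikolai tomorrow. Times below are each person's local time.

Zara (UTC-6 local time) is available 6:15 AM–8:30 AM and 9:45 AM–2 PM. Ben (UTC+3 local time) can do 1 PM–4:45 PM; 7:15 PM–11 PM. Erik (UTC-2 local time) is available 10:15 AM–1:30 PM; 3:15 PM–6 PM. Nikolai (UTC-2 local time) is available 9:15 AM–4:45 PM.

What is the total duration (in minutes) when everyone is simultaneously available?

180

Zara in UTC: 12:15-14:30, 15:45-20:00 (add 6h to convert from UTC-6).
Ben in UTC: 10:00-13:45, 16:15-20:00 (subtract 3h to convert from UTC+3).
Erik in UTC: 12:15-15:30, 17:15-20:00 (add 2h to convert from UTC-2).
Nikolai in UTC: 11:15-18:45 (add 2h to convert from UTC-2).
Zara ∩ Ben: 12:15-13:45, 16:15-20:00.
Zara ∩ Ben ∩ Erik: 12:15-13:45, 17:15-20:00.
Zara ∩ Ben ∩ Erik ∩ Nikolai: 12:15-13:45, 17:15-18:45.
Summing the common windows: 90 + 90 = 180 minutes.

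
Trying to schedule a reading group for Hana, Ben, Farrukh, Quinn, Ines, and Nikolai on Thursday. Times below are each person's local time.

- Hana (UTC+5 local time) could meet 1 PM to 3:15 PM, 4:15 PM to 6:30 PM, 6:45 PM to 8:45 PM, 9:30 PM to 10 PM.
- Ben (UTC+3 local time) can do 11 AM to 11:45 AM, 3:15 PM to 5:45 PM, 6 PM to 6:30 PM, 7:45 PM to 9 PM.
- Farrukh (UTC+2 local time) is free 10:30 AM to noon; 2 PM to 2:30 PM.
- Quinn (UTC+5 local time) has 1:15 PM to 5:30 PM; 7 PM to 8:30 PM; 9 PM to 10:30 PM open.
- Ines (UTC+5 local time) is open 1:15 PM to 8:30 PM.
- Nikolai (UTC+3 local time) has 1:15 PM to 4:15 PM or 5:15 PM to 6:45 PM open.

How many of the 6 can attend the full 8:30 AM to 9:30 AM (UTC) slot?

Hana in UTC: 08:00-10:15, 11:15-13:30, 13:45-15:45, 16:30-17:00 (subtract 5h to convert from UTC+5).
Ben in UTC: 08:00-08:45, 12:15-14:45, 15:00-15:30, 16:45-18:00 (subtract 3h to convert from UTC+3).
Farrukh in UTC: 08:30-10:00, 12:00-12:30 (subtract 2h to convert from UTC+2).
Quinn in UTC: 08:15-12:30, 14:00-15:30, 16:00-17:30 (subtract 5h to convert from UTC+5).
Ines in UTC: 08:15-15:30 (subtract 5h to convert from UTC+5).
Nikolai in UTC: 10:15-13:15, 14:15-15:45 (subtract 3h to convert from UTC+3).
Hana, Farrukh, Quinn, and Ines can make the full 08:30-09:30 slot — that's 4.

4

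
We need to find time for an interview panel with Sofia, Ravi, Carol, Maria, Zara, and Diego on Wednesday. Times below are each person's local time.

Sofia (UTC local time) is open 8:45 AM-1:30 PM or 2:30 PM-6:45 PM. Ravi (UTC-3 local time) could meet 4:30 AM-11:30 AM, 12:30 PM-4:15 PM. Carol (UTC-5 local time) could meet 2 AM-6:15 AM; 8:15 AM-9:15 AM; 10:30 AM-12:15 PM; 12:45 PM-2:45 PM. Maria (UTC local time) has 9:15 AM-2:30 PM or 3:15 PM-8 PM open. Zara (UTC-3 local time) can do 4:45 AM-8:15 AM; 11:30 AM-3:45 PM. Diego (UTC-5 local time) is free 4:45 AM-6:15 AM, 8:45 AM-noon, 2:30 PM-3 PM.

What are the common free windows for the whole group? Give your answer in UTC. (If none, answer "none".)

09:45-11:15, 15:30-17:00

Sofia in UTC: 08:45-13:30, 14:30-18:45.
Ravi in UTC: 07:30-14:30, 15:30-19:15 (add 3h to convert from UTC-3).
Carol in UTC: 07:00-11:15, 13:15-14:15, 15:30-17:15, 17:45-19:45 (add 5h to convert from UTC-5).
Maria in UTC: 09:15-14:30, 15:15-20:00.
Zara in UTC: 07:45-11:15, 14:30-18:45 (add 3h to convert from UTC-3).
Diego in UTC: 09:45-11:15, 13:45-17:00, 19:30-20:00 (add 5h to convert from UTC-5).
Sofia ∩ Ravi: 08:45-13:30, 15:30-18:45.
Sofia ∩ Ravi ∩ Carol: 08:45-11:15, 13:15-13:30, 15:30-17:15, 17:45-18:45.
Sofia ∩ Ravi ∩ Carol ∩ Maria: 09:15-11:15, 13:15-13:30, 15:30-17:15, 17:45-18:45.
Sofia ∩ Ravi ∩ Carol ∩ Maria ∩ Zara: 09:15-11:15, 15:30-17:15, 17:45-18:45.
Sofia ∩ Ravi ∩ Carol ∩ Maria ∩ Zara ∩ Diego: 09:45-11:15, 15:30-17:00.
So the common availability across everyone is 09:45-11:15, 15:30-17:00.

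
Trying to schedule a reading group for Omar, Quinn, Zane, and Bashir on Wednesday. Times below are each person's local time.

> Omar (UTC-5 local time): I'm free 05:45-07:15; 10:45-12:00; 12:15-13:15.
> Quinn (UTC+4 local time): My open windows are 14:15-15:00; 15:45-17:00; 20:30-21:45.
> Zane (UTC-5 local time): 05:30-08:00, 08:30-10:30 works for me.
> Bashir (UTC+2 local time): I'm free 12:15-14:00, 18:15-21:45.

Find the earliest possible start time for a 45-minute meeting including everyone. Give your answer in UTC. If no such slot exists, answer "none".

Omar in UTC: 10:45-12:15, 15:45-17:00, 17:15-18:15 (add 5h to convert from UTC-5).
Quinn in UTC: 10:15-11:00, 11:45-13:00, 16:30-17:45 (subtract 4h to convert from UTC+4).
Zane in UTC: 10:30-13:00, 13:30-15:30 (add 5h to convert from UTC-5).
Bashir in UTC: 10:15-12:00, 16:15-19:45 (subtract 2h to convert from UTC+2).
Omar ∩ Quinn: 10:45-11:00, 11:45-12:15, 16:30-17:00, 17:15-17:45.
Omar ∩ Quinn ∩ Zane: 10:45-11:00, 11:45-12:15.
Omar ∩ Quinn ∩ Zane ∩ Bashir: 10:45-11:00, 11:45-12:00.
Those are the intersection windows.
No common window is at least 45 minutes long.

none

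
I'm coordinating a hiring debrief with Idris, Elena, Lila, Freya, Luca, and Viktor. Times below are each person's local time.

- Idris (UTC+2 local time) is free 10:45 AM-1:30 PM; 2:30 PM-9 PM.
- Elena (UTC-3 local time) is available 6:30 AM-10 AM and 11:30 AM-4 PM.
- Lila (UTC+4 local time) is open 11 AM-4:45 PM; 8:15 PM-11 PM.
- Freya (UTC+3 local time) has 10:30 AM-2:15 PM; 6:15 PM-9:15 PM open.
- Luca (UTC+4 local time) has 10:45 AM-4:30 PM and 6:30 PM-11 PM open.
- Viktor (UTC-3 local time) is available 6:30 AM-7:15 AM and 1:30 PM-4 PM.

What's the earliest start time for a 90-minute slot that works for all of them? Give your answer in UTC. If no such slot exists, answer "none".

Idris in UTC: 08:45-11:30, 12:30-19:00 (subtract 2h to convert from UTC+2).
Elena in UTC: 09:30-13:00, 14:30-19:00 (add 3h to convert from UTC-3).
Lila in UTC: 07:00-12:45, 16:15-19:00 (subtract 4h to convert from UTC+4).
Freya in UTC: 07:30-11:15, 15:15-18:15 (subtract 3h to convert from UTC+3).
Luca in UTC: 06:45-12:30, 14:30-19:00 (subtract 4h to convert from UTC+4).
Viktor in UTC: 09:30-10:15, 16:30-19:00 (add 3h to convert from UTC-3).
Idris ∩ Elena: 09:30-11:30, 12:30-13:00, 14:30-19:00.
Idris ∩ Elena ∩ Lila: 09:30-11:30, 12:30-12:45, 16:15-19:00.
Idris ∩ Elena ∩ Lila ∩ Freya: 09:30-11:15, 16:15-18:15.
Idris ∩ Elena ∩ Lila ∩ Freya ∩ Luca: 09:30-11:15, 16:15-18:15.
Idris ∩ Elena ∩ Lila ∩ Freya ∩ Luca ∩ Viktor: 09:30-10:15, 16:30-18:15.
So the common availability across everyone is 09:30-10:15, 16:30-18:15.
The first common window of at least 90 minutes is 16:30-18:15, so the earliest start is 16:30.

16:30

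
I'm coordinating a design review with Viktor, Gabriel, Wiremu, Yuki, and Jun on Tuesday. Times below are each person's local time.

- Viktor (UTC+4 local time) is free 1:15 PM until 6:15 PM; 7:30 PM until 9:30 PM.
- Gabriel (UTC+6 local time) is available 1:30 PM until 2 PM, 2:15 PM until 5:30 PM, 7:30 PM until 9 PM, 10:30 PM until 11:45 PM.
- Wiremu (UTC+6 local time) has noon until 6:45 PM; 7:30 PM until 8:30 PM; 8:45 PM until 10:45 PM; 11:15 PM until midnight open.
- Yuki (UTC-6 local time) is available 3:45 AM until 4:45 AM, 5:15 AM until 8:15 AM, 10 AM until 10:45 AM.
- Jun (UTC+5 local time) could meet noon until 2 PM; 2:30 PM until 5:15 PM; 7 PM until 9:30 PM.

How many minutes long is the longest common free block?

60

Viktor in UTC: 09:15-14:15, 15:30-17:30 (subtract 4h to convert from UTC+4).
Gabriel in UTC: 07:30-08:00, 08:15-11:30, 13:30-15:00, 16:30-17:45 (subtract 6h to convert from UTC+6).
Wiremu in UTC: 06:00-12:45, 13:30-14:30, 14:45-16:45, 17:15-18:00 (subtract 6h to convert from UTC+6).
Yuki in UTC: 09:45-10:45, 11:15-14:15, 16:00-16:45 (add 6h to convert from UTC-6).
Jun in UTC: 07:00-09:00, 09:30-12:15, 14:00-16:30 (subtract 5h to convert from UTC+5).
Viktor ∩ Gabriel: 09:15-11:30, 13:30-14:15, 16:30-17:30.
Viktor ∩ Gabriel ∩ Wiremu: 09:15-11:30, 13:30-14:15, 16:30-16:45, 17:15-17:30.
Viktor ∩ Gabriel ∩ Wiremu ∩ Yuki: 09:45-10:45, 11:15-11:30, 13:30-14:15, 16:30-16:45.
Viktor ∩ Gabriel ∩ Wiremu ∩ Yuki ∩ Jun: 09:45-10:45, 11:15-11:30, 14:00-14:15.
Those are the intersection windows.
The longest is 09:45-10:45 at 60 minutes.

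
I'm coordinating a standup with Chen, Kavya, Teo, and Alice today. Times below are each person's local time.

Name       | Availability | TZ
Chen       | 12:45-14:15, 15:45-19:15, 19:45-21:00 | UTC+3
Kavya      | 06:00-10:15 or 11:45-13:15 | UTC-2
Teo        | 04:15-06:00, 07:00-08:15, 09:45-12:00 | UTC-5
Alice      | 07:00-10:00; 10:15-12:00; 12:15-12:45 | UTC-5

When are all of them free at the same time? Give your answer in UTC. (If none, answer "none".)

Chen in UTC: 09:45-11:15, 12:45-16:15, 16:45-18:00 (subtract 3h to convert from UTC+3).
Kavya in UTC: 08:00-12:15, 13:45-15:15 (add 2h to convert from UTC-2).
Teo in UTC: 09:15-11:00, 12:00-13:15, 14:45-17:00 (add 5h to convert from UTC-5).
Alice in UTC: 12:00-15:00, 15:15-17:00, 17:15-17:45 (add 5h to convert from UTC-5).
Chen ∩ Kavya: 09:45-11:15, 13:45-15:15.
Chen ∩ Kavya ∩ Teo: 09:45-11:00, 14:45-15:15.
Chen ∩ Kavya ∩ Teo ∩ Alice: 14:45-15:00.
Those are the intersection windows.

14:45-15:00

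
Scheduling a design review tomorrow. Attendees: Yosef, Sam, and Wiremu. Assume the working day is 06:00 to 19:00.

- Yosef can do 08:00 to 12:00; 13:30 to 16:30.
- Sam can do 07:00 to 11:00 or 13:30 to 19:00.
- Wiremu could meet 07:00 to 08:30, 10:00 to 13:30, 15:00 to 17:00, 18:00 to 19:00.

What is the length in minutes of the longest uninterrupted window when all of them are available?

Yosef ∩ Sam: 08:00-11:00, 13:30-16:30.
Yosef ∩ Sam ∩ Wiremu: 08:00-08:30, 10:00-11:00, 15:00-16:30.
The longest is 15:00-16:30 at 90 minutes.

90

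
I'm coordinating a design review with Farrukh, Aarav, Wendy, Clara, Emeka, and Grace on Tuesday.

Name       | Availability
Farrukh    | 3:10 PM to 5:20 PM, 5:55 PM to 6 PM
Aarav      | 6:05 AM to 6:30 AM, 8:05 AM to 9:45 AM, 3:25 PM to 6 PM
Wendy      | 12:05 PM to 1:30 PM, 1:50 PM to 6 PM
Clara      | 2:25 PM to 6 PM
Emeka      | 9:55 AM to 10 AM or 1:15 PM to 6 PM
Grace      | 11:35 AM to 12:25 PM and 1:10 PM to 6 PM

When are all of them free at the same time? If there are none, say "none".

15:25-17:20, 17:55-18:00

Farrukh ∩ Aarav: 15:25-17:20, 17:55-18:00.
Farrukh ∩ Aarav ∩ Wendy: 15:25-17:20, 17:55-18:00.
Farrukh ∩ Aarav ∩ Wendy ∩ Clara: 15:25-17:20, 17:55-18:00.
Farrukh ∩ Aarav ∩ Wendy ∩ Clara ∩ Emeka: 15:25-17:20, 17:55-18:00.
Farrukh ∩ Aarav ∩ Wendy ∩ Clara ∩ Emeka ∩ Grace: 15:25-17:20, 17:55-18:00.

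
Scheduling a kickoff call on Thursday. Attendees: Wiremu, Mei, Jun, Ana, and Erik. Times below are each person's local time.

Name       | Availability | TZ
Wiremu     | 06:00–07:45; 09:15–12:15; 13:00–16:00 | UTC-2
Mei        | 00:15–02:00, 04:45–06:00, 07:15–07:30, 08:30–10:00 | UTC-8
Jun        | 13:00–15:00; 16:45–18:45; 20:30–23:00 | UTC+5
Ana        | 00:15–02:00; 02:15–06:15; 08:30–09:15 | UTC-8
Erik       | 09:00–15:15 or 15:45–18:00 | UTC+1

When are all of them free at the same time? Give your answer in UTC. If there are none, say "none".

Wiremu in UTC: 08:00-09:45, 11:15-14:15, 15:00-18:00 (add 2h to convert from UTC-2).
Mei in UTC: 08:15-10:00, 12:45-14:00, 15:15-15:30, 16:30-18:00 (add 8h to convert from UTC-8).
Jun in UTC: 08:00-10:00, 11:45-13:45, 15:30-18:00 (subtract 5h to convert from UTC+5).
Ana in UTC: 08:15-10:00, 10:15-14:15, 16:30-17:15 (add 8h to convert from UTC-8).
Erik in UTC: 08:00-14:15, 14:45-17:00 (subtract 1h to convert from UTC+1).
Wiremu ∩ Mei: 08:15-09:45, 12:45-14:00, 15:15-15:30, 16:30-18:00.
Wiremu ∩ Mei ∩ Jun: 08:15-09:45, 12:45-13:45, 16:30-18:00.
Wiremu ∩ Mei ∩ Jun ∩ Ana: 08:15-09:45, 12:45-13:45, 16:30-17:15.
Wiremu ∩ Mei ∩ Jun ∩ Ana ∩ Erik: 08:15-09:45, 12:45-13:45, 16:30-17:00.

08:15-09:45, 12:45-13:45, 16:30-17:00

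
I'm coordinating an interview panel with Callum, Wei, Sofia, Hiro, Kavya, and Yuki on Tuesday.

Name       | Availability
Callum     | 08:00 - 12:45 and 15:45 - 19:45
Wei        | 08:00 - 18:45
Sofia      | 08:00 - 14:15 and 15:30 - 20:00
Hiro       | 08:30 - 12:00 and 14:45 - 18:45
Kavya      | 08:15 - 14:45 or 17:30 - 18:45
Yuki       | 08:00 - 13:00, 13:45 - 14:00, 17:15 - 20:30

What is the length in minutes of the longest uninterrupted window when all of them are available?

Callum ∩ Wei: 08:00-12:45, 15:45-18:45.
Callum ∩ Wei ∩ Sofia: 08:00-12:45, 15:45-18:45.
Callum ∩ Wei ∩ Sofia ∩ Hiro: 08:30-12:00, 15:45-18:45.
Callum ∩ Wei ∩ Sofia ∩ Hiro ∩ Kavya: 08:30-12:00, 17:30-18:45.
Callum ∩ Wei ∩ Sofia ∩ Hiro ∩ Kavya ∩ Yuki: 08:30-12:00, 17:30-18:45.
So the common availability across everyone is 08:30-12:00, 17:30-18:45.
The longest is 08:30-12:00 at 210 minutes.

210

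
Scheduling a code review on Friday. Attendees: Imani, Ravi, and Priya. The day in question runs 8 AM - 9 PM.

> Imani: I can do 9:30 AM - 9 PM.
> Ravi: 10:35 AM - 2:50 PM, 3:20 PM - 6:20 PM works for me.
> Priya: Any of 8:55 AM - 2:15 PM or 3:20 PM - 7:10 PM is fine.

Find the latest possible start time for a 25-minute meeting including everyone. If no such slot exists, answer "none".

17:55

Imani ∩ Ravi: 10:35-14:50, 15:20-18:20.
Imani ∩ Ravi ∩ Priya: 10:35-14:15, 15:20-18:20.
The last common window of at least 25 minutes is 15:20-18:20; a 25-minute meeting can start as late as 17:55 and still end by 18:20.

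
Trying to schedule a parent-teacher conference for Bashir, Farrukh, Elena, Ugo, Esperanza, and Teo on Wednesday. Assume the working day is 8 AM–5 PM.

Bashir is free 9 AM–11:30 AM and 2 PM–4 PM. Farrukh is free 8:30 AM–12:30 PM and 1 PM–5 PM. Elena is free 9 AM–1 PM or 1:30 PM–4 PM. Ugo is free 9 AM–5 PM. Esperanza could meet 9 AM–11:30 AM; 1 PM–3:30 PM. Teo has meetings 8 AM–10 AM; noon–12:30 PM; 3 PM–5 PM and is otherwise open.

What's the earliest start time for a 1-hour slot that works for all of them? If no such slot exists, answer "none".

Bashir free: 09:00-11:30, 14:00-16:00.
Farrukh free: 08:30-12:30, 13:00-17:00.
Elena free: 09:00-13:00, 13:30-16:00.
Ugo free: 09:00-17:00.
Esperanza free: 09:00-11:30, 13:00-15:30.
Teo free: 10:00-12:00, 12:30-15:00 (invert busy blocks within the working day).
Bashir ∩ Farrukh: 09:00-11:30, 14:00-16:00.
Bashir ∩ Farrukh ∩ Elena: 09:00-11:30, 14:00-16:00.
Bashir ∩ Farrukh ∩ Elena ∩ Ugo: 09:00-11:30, 14:00-16:00.
Bashir ∩ Farrukh ∩ Elena ∩ Ugo ∩ Esperanza: 09:00-11:30, 14:00-15:30.
Bashir ∩ Farrukh ∩ Elena ∩ Ugo ∩ Esperanza ∩ Teo: 10:00-11:30, 14:00-15:00.
So the common availability across everyone is 10:00-11:30, 14:00-15:00.
The first common window of at least 60 minutes is 10:00-11:30, so the earliest start is 10:00.

10:00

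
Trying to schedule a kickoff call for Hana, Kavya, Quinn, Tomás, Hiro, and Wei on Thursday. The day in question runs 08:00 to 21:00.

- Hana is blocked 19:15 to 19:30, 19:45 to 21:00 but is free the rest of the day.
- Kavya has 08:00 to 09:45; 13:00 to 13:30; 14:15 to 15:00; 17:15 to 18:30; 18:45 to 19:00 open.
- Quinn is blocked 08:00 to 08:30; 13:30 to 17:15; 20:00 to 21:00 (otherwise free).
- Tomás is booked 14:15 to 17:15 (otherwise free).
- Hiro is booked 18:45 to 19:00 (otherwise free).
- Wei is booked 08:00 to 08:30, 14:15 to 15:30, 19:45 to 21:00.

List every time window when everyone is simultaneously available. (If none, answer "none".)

08:30-09:45, 13:00-13:30, 17:15-18:30

Hana free: 08:00-19:15, 19:30-19:45 (invert busy blocks within the working day).
Kavya free: 08:00-09:45, 13:00-13:30, 14:15-15:00, 17:15-18:30, 18:45-19:00.
Quinn free: 08:30-13:30, 17:15-20:00 (invert busy blocks within the working day).
Tomás free: 08:00-14:15, 17:15-21:00 (invert busy blocks within the working day).
Hiro free: 08:00-18:45, 19:00-21:00 (invert busy blocks within the working day).
Wei free: 08:30-14:15, 15:30-19:45 (invert busy blocks within the working day).
Hana ∩ Kavya: 08:00-09:45, 13:00-13:30, 14:15-15:00, 17:15-18:30, 18:45-19:00.
Hana ∩ Kavya ∩ Quinn: 08:30-09:45, 13:00-13:30, 17:15-18:30, 18:45-19:00.
Hana ∩ Kavya ∩ Quinn ∩ Tomás: 08:30-09:45, 13:00-13:30, 17:15-18:30, 18:45-19:00.
Hana ∩ Kavya ∩ Quinn ∩ Tomás ∩ Hiro: 08:30-09:45, 13:00-13:30, 17:15-18:30.
Hana ∩ Kavya ∩ Quinn ∩ Tomás ∩ Hiro ∩ Wei: 08:30-09:45, 13:00-13:30, 17:15-18:30.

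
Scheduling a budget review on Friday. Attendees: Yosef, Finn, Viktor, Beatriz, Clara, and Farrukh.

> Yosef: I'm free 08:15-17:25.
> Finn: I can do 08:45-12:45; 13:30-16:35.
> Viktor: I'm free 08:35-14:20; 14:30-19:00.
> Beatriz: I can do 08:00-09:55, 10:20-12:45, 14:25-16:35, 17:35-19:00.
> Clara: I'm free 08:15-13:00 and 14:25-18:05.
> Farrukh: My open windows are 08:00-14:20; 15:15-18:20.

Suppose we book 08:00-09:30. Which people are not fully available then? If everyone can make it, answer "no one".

Clara, Finn, Viktor, Yosef

Yosef: not fully free for 08:00-09:30. Finn: not fully free for 08:00-09:30. Viktor: not fully free for 08:00-09:30. Beatriz: free for 08:00-09:30. Clara: not fully free for 08:00-09:30. Farrukh: free for 08:00-09:30.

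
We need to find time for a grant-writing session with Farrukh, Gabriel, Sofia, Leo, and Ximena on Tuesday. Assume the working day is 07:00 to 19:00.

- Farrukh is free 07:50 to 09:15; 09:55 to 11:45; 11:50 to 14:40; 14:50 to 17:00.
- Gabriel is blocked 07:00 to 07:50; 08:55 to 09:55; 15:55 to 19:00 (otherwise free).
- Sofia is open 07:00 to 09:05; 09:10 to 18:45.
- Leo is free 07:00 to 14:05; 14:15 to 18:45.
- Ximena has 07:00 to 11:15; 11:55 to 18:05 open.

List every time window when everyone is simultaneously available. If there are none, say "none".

Farrukh free: 07:50-09:15, 09:55-11:45, 11:50-14:40, 14:50-17:00.
Gabriel free: 07:50-08:55, 09:55-15:55 (invert busy blocks within the working day).
Sofia free: 07:00-09:05, 09:10-18:45.
Leo free: 07:00-14:05, 14:15-18:45.
Ximena free: 07:00-11:15, 11:55-18:05.
Farrukh ∩ Gabriel: 07:50-08:55, 09:55-11:45, 11:50-14:40, 14:50-15:55.
Farrukh ∩ Gabriel ∩ Sofia: 07:50-08:55, 09:55-11:45, 11:50-14:40, 14:50-15:55.
Farrukh ∩ Gabriel ∩ Sofia ∩ Leo: 07:50-08:55, 09:55-11:45, 11:50-14:05, 14:15-14:40, 14:50-15:55.
Farrukh ∩ Gabriel ∩ Sofia ∩ Leo ∩ Ximena: 07:50-08:55, 09:55-11:15, 11:55-14:05, 14:15-14:40, 14:50-15:55.
So the common availability across everyone is 07:50-08:55, 09:55-11:15, 11:55-14:05, 14:15-14:40, 14:50-15:55.

07:50-08:55, 09:55-11:15, 11:55-14:05, 14:15-14:40, 14:50-15:55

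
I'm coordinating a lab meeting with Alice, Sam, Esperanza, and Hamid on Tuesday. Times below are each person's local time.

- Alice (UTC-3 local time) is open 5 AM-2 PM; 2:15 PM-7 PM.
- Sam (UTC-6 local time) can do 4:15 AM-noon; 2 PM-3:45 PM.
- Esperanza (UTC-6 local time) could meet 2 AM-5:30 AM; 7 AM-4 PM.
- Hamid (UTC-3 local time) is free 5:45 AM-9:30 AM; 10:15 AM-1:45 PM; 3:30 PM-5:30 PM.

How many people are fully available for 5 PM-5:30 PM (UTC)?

Alice in UTC: 08:00-17:00, 17:15-22:00 (add 3h to convert from UTC-3).
Sam in UTC: 10:15-18:00, 20:00-21:45 (add 6h to convert from UTC-6).
Esperanza in UTC: 08:00-11:30, 13:00-22:00 (add 6h to convert from UTC-6).
Hamid in UTC: 08:45-12:30, 13:15-16:45, 18:30-20:30 (add 3h to convert from UTC-3).
Sam and Esperanza can make the full 17:00-17:30 slot — that's 2.

2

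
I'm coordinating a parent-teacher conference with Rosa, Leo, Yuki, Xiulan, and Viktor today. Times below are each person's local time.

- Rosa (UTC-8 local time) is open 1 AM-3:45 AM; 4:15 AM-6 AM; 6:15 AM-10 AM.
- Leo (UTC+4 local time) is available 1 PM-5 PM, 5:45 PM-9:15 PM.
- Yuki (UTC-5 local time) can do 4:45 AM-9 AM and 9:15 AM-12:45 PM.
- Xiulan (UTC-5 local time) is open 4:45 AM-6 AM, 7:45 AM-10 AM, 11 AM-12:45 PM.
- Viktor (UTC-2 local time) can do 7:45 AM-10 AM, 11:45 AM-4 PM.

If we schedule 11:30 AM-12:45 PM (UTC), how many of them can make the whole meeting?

Rosa in UTC: 09:00-11:45, 12:15-14:00, 14:15-18:00 (add 8h to convert from UTC-8).
Leo in UTC: 09:00-13:00, 13:45-17:15 (subtract 4h to convert from UTC+4).
Yuki in UTC: 09:45-14:00, 14:15-17:45 (add 5h to convert from UTC-5).
Xiulan in UTC: 09:45-11:00, 12:45-15:00, 16:00-17:45 (add 5h to convert from UTC-5).
Viktor in UTC: 09:45-12:00, 13:45-18:00 (add 2h to convert from UTC-2).
Leo and Yuki can make the full 11:30-12:45 slot — that's 2.

2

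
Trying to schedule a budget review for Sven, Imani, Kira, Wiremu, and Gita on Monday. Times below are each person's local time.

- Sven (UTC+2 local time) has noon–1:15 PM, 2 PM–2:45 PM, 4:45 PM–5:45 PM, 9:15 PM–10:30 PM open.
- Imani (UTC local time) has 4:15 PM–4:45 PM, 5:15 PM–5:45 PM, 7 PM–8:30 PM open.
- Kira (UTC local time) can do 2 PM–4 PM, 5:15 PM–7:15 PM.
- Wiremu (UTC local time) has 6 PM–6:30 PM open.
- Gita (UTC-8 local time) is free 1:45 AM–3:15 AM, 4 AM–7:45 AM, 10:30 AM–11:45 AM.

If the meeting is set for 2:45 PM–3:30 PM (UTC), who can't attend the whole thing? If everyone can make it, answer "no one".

Imani, Wiremu

Sven in UTC: 10:00-11:15, 12:00-12:45, 14:45-15:45, 19:15-20:30 (subtract 2h to convert from UTC+2).
Imani in UTC: 16:15-16:45, 17:15-17:45, 19:00-20:30.
Kira in UTC: 14:00-16:00, 17:15-19:15.
Wiremu in UTC: 18:00-18:30.
Gita in UTC: 09:45-11:15, 12:00-15:45, 18:30-19:45 (add 8h to convert from UTC-8).
Sven: free for 14:45-15:30. Imani: not fully free for 14:45-15:30. Kira: free for 14:45-15:30. Wiremu: not fully free for 14:45-15:30. Gita: free for 14:45-15:30.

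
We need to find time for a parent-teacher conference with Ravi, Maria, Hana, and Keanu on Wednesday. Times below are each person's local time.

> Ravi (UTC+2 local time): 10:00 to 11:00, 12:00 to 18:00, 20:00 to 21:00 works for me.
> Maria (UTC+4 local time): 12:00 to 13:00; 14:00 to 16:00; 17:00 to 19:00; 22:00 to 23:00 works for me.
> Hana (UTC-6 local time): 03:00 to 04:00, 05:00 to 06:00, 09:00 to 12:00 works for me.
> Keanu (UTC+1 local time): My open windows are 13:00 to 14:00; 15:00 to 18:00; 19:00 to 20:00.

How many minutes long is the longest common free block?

Ravi in UTC: 08:00-09:00, 10:00-16:00, 18:00-19:00 (subtract 2h to convert from UTC+2).
Maria in UTC: 08:00-09:00, 10:00-12:00, 13:00-15:00, 18:00-19:00 (subtract 4h to convert from UTC+4).
Hana in UTC: 09:00-10:00, 11:00-12:00, 15:00-18:00 (add 6h to convert from UTC-6).
Keanu in UTC: 12:00-13:00, 14:00-17:00, 18:00-19:00 (subtract 1h to convert from UTC+1).
Ravi ∩ Maria: 08:00-09:00, 10:00-12:00, 13:00-15:00, 18:00-19:00.
Ravi ∩ Maria ∩ Hana: 11:00-12:00.
Ravi ∩ Maria ∩ Hana ∩ Keanu: ∅.
There is no time when everyone is free.
No common window exists, so the longest block is 0 minutes.

0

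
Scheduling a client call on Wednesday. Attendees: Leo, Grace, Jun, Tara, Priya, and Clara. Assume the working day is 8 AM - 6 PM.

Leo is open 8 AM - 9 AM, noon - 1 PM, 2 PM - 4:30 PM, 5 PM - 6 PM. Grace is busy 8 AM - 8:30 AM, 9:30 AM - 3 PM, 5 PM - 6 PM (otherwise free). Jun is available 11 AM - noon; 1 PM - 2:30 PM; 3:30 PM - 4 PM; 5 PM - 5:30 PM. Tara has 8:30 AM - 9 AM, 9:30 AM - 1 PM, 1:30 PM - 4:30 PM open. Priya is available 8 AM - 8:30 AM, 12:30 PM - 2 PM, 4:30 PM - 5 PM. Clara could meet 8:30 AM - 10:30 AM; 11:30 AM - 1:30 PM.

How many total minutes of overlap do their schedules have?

0

Leo free: 08:00-09:00, 12:00-13:00, 14:00-16:30, 17:00-18:00.
Grace free: 08:30-09:30, 15:00-17:00 (invert busy blocks within the working day).
Jun free: 11:00-12:00, 13:00-14:30, 15:30-16:00, 17:00-17:30.
Tara free: 08:30-09:00, 09:30-13:00, 13:30-16:30.
Priya free: 08:00-08:30, 12:30-14:00, 16:30-17:00.
Clara free: 08:30-10:30, 11:30-13:30.
Leo ∩ Grace: 08:30-09:00, 15:00-16:30.
Leo ∩ Grace ∩ Jun: 15:30-16:00.
Leo ∩ Grace ∩ Jun ∩ Tara: 15:30-16:00.
Leo ∩ Grace ∩ Jun ∩ Tara ∩ Priya: ∅.
Leo ∩ Grace ∩ Jun ∩ Tara ∩ Priya ∩ Clara: ∅.
There is no time when everyone is free.
There is no common window, so the total is 0 minutes.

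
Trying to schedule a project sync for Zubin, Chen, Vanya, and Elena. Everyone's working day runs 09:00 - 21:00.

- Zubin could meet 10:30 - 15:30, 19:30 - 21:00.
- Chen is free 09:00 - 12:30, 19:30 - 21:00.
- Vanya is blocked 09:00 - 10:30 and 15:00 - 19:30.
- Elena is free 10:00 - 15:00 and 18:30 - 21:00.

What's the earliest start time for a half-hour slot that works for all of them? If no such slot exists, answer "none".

Zubin free: 10:30-15:30, 19:30-21:00.
Chen free: 09:00-12:30, 19:30-21:00.
Vanya free: 10:30-15:00, 19:30-21:00 (invert busy blocks within the working day).
Elena free: 10:00-15:00, 18:30-21:00.
Zubin ∩ Chen: 10:30-12:30, 19:30-21:00.
Zubin ∩ Chen ∩ Vanya: 10:30-12:30, 19:30-21:00.
Zubin ∩ Chen ∩ Vanya ∩ Elena: 10:30-12:30, 19:30-21:00.
Those are the intersection windows.
The first common window of at least 30 minutes is 10:30-12:30, so the earliest start is 10:30.

10:30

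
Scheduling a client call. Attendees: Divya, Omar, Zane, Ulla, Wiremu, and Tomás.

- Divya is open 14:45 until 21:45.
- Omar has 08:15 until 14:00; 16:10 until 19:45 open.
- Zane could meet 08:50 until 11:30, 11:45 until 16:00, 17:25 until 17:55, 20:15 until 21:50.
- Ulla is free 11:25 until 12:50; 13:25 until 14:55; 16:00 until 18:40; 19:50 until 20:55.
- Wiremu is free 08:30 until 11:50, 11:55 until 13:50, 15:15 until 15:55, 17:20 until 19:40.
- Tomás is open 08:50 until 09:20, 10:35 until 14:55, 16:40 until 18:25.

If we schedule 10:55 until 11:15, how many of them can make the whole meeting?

4

Omar, Zane, Wiremu, and Tomás can make the full 10:55-11:15 slot — that's 4.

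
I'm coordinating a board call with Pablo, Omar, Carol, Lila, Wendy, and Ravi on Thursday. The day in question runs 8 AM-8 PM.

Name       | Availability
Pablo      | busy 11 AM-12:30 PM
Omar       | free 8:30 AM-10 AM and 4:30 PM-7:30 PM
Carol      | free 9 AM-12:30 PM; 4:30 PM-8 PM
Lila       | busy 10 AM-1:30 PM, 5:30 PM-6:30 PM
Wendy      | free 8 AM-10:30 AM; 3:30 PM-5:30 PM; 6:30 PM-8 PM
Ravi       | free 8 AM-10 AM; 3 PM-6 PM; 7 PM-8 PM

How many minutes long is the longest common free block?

60

Pablo free: 08:00-11:00, 12:30-20:00 (invert busy blocks within the working day).
Omar free: 08:30-10:00, 16:30-19:30.
Carol free: 09:00-12:30, 16:30-20:00.
Lila free: 08:00-10:00, 13:30-17:30, 18:30-20:00 (invert busy blocks within the working day).
Wendy free: 08:00-10:30, 15:30-17:30, 18:30-20:00.
Ravi free: 08:00-10:00, 15:00-18:00, 19:00-20:00.
Pablo ∩ Omar: 08:30-10:00, 16:30-19:30.
Pablo ∩ Omar ∩ Carol: 09:00-10:00, 16:30-19:30.
Pablo ∩ Omar ∩ Carol ∩ Lila: 09:00-10:00, 16:30-17:30, 18:30-19:30.
Pablo ∩ Omar ∩ Carol ∩ Lila ∩ Wendy: 09:00-10:00, 16:30-17:30, 18:30-19:30.
Pablo ∩ Omar ∩ Carol ∩ Lila ∩ Wendy ∩ Ravi: 09:00-10:00, 16:30-17:30, 19:00-19:30.
The longest is 09:00-10:00 at 60 minutes.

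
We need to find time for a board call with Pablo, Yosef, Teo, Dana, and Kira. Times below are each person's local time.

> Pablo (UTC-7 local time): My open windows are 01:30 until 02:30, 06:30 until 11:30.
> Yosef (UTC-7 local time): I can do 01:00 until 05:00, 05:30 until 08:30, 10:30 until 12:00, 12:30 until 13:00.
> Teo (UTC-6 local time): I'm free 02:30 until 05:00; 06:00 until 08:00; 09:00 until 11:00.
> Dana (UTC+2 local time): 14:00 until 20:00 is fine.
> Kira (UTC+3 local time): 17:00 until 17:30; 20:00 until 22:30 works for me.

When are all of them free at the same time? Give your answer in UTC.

Pablo in UTC: 08:30-09:30, 13:30-18:30 (add 7h to convert from UTC-7).
Yosef in UTC: 08:00-12:00, 12:30-15:30, 17:30-19:00, 19:30-20:00 (add 7h to convert from UTC-7).
Teo in UTC: 08:30-11:00, 12:00-14:00, 15:00-17:00 (add 6h to convert from UTC-6).
Dana in UTC: 12:00-18:00 (subtract 2h to convert from UTC+2).
Kira in UTC: 14:00-14:30, 17:00-19:30 (subtract 3h to convert from UTC+3).
Pablo ∩ Yosef: 08:30-09:30, 13:30-15:30, 17:30-18:30.
Pablo ∩ Yosef ∩ Teo: 08:30-09:30, 13:30-14:00, 15:00-15:30.
Pablo ∩ Yosef ∩ Teo ∩ Dana: 13:30-14:00, 15:00-15:30.
Pablo ∩ Yosef ∩ Teo ∩ Dana ∩ Kira: ∅.
There is no time when everyone is free.

none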